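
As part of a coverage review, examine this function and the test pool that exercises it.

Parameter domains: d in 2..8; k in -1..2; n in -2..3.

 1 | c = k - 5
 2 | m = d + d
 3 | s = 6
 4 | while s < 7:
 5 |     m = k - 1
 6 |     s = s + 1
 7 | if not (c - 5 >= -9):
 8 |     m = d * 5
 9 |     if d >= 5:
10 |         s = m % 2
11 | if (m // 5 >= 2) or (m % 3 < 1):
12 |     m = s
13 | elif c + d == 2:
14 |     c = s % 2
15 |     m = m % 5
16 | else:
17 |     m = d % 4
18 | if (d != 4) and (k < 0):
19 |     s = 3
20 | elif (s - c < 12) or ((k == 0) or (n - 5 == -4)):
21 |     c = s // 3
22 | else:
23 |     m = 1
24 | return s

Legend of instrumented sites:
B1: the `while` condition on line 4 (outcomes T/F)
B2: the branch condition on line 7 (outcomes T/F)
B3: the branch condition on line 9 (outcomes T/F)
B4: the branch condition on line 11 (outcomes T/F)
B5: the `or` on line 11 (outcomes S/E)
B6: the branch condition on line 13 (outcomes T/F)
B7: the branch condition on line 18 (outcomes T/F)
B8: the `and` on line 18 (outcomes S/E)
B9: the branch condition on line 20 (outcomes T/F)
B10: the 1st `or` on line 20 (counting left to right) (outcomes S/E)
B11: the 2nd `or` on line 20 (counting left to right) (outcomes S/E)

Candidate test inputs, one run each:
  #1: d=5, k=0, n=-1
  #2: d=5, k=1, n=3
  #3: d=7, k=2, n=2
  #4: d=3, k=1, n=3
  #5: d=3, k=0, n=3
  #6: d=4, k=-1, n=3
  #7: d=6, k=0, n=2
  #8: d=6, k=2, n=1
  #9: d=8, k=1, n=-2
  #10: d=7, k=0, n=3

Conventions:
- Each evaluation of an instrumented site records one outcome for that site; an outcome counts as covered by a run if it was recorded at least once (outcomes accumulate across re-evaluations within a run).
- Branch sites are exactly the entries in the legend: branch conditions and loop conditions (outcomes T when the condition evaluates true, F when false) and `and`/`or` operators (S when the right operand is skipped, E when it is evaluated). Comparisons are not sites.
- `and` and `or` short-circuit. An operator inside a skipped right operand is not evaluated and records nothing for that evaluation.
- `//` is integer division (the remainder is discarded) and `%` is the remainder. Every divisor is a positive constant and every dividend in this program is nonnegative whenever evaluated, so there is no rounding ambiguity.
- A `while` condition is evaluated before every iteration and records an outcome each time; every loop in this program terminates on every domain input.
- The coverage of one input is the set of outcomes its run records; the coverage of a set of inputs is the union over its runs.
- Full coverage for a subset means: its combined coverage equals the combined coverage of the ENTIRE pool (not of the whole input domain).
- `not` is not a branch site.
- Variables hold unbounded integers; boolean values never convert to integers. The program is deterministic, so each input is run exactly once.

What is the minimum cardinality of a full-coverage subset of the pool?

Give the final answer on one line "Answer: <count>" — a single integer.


test 1 (d=5, k=0, n=-1) fires B1->T, B1->F, B2->T, B3->T, B5->S, B4->T, B8->E, B7->F, B10->S, B9->T; hits B1=T, B1=F, B2=T, B3=T, B4=T, B5=S, B7=F, B8=E, B9=T, B10=S
test 2 (d=5, k=1, n=3) fires B1->T, B1->F, B2->F, B5->E, B4->T, B8->E, B7->F, B10->S, B9->T; hits B1=T, B1=F, B2=F, B4=T, B5=E, B7=F, B8=E, B9=T, B10=S
test 3 (d=7, k=2, n=2) fires B1->T, B1->F, B2->F, B5->E, B4->F, B6->F, B8->E, B7->F, B10->S, B9->T; hits B1=T, B1=F, B2=F, B4=F, B5=E, B6=F, B7=F, B8=E, B9=T, B10=S
test 4 (d=3, k=1, n=3) fires B1->T, B1->F, B2->F, B5->E, B4->T, B8->E, B7->F, B10->S, B9->T; hits B1=T, B1=F, B2=F, B4=T, B5=E, B7=F, B8=E, B9=T, B10=S
test 5 (d=3, k=0, n=3) fires B1->T, B1->F, B2->T, B3->F, B5->S, B4->T, B8->E, B7->F, B10->E, B11->S, B9->T; hits B1=T, B1=F, B2=T, B3=F, B4=T, B5=S, B7=F, B8=E, B9=T, B10=E, B11=S
test 6 (d=4, k=-1, n=3) fires B1->T, B1->F, B2->T, B3->F, B5->S, B4->T, B8->S, B7->F, B10->E, B11->E, B9->F; hits B1=T, B1=F, B2=T, B3=F, B4=T, B5=S, B7=F, B8=S, B9=F, B10=E, B11=E
test 7 (d=6, k=0, n=2) fires B1->T, B1->F, B2->T, B3->T, B5->S, B4->T, B8->E, B7->F, B10->S, B9->T; hits B1=T, B1=F, B2=T, B3=T, B4=T, B5=S, B7=F, B8=E, B9=T, B10=S
test 8 (d=6, k=2, n=1) fires B1->T, B1->F, B2->F, B5->E, B4->F, B6->F, B8->E, B7->F, B10->S, B9->T; hits B1=T, B1=F, B2=F, B4=F, B5=E, B6=F, B7=F, B8=E, B9=T, B10=S
test 9 (d=8, k=1, n=-2) fires B1->T, B1->F, B2->F, B5->E, B4->T, B8->E, B7->F, B10->S, B9->T; hits B1=T, B1=F, B2=F, B4=T, B5=E, B7=F, B8=E, B9=T, B10=S
test 10 (d=7, k=0, n=3) fires B1->T, B1->F, B2->T, B3->T, B5->S, B4->T, B8->E, B7->F, B10->S, B9->T; hits B1=T, B1=F, B2=T, B3=T, B4=T, B5=S, B7=F, B8=E, B9=T, B10=S
union over all inputs: B1=T, B1=F, B2=T, B2=F, B3=T, B3=F, B4=T, B4=F, B5=S, B5=E, B6=F, B7=F, B8=S, B8=E, B9=T, B9=F, B10=S, B10=E, B11=S, B11=E (20 outcomes)
no size-1 subset reaches all 20 outcomes (best union: 11/20)
no size-2 subset reaches all 20 outcomes (best union: 18/20)
no size-3 subset reaches all 20 outcomes (best union: 19/20)
at size 4, {1, 3, 5, 6} reaches all 20 outcomes; every lexicographically earlier size-4 subset fails
Answer: 4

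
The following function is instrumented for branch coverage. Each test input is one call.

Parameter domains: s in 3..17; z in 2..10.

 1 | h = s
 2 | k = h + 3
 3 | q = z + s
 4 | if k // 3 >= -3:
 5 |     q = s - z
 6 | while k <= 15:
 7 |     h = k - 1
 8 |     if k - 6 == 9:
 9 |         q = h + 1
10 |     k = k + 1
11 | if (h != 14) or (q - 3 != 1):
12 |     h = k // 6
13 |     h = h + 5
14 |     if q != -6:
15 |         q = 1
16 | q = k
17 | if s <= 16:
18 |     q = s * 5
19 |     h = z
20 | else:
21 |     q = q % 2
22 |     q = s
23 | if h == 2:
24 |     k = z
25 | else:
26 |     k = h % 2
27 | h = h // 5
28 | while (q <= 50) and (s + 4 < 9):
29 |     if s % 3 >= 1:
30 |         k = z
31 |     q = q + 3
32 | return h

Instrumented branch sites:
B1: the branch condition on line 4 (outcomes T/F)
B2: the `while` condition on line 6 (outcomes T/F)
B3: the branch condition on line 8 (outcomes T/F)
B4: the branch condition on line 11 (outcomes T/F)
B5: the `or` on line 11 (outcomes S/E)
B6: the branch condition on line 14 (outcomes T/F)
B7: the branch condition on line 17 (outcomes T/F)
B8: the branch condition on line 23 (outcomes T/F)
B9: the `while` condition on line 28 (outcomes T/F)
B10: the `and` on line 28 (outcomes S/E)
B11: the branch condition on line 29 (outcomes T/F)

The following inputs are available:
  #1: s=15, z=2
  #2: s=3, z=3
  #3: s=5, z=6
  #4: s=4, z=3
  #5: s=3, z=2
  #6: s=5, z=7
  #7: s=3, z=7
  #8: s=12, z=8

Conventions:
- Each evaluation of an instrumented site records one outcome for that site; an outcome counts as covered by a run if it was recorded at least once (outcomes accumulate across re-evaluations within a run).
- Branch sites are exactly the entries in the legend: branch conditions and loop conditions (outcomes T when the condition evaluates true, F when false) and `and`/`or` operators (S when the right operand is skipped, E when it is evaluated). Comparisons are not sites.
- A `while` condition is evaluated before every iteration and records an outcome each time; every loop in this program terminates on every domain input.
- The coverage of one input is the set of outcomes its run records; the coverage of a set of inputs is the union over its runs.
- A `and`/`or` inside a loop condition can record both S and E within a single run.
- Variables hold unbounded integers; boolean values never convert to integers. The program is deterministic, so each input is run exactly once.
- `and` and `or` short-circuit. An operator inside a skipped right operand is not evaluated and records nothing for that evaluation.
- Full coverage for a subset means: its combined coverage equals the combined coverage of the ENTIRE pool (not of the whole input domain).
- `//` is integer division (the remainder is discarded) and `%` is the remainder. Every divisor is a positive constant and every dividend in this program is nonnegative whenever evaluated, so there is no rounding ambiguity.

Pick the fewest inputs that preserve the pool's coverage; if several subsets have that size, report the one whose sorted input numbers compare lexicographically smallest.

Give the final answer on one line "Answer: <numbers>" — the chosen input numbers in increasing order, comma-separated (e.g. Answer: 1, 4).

#1 (s=15, z=2) -> B1->T, B2->F, B5->S, B4->T, B6->T, B7->T, B8->T, B10->S, B9->F; covered: B1=T, B2=F, B4=T, B5=S, B6=T, B7=T, B8=T, B9=F, B10=S
#2 (s=3, z=3) -> B1->T, B2->T, B3->F, B2->T, B3->F, B2->T, B3->F, B2->T, B3->F, B2->T, B3->F, B2->T, B3->F, B2->T, ...; covered: B1=T, B2=T, B2=F, B3=T, B3=F, B4=T, B5=E, B6=T, B7=T, B8=F, B9=T, B9=F, B10=S, B10=E, B11=F
#3 (s=5, z=6) -> B1->T, B2->T, B3->F, B2->T, B3->F, B2->T, B3->F, B2->T, B3->F, B2->T, B3->F, B2->T, B3->F, B2->T, ...; covered: B1=T, B2=T, B2=F, B3=T, B3=F, B4=T, B5=E, B6=T, B7=T, B8=F, B9=F, B10=E
#4 (s=4, z=3) -> B1->T, B2->T, B3->F, B2->T, B3->F, B2->T, B3->F, B2->T, B3->F, B2->T, B3->F, B2->T, B3->F, B2->T, ...; covered: B1=T, B2=T, B2=F, B3=T, B3=F, B4=T, B5=E, B6=T, B7=T, B8=F, B9=T, B9=F, B10=S, B10=E, B11=T
#5 (s=3, z=2) -> B1->T, B2->T, B3->F, B2->T, B3->F, B2->T, B3->F, B2->T, B3->F, B2->T, B3->F, B2->T, B3->F, B2->T, ...; covered: B1=T, B2=T, B2=F, B3=T, B3=F, B4=T, B5=E, B6=T, B7=T, B8=T, B9=T, B9=F, B10=S, B10=E, B11=F
#6 (s=5, z=7) -> B1->T, B2->T, B3->F, B2->T, B3->F, B2->T, B3->F, B2->T, B3->F, B2->T, B3->F, B2->T, B3->F, B2->T, ...; covered: B1=T, B2=T, B2=F, B3=T, B3=F, B4=T, B5=E, B6=T, B7=T, B8=F, B9=F, B10=E
#7 (s=3, z=7) -> B1->T, B2->T, B3->F, B2->T, B3->F, B2->T, B3->F, B2->T, B3->F, B2->T, B3->F, B2->T, B3->F, B2->T, ...; covered: B1=T, B2=T, B2=F, B3=T, B3=F, B4=T, B5=E, B6=T, B7=T, B8=F, B9=T, B9=F, B10=S, B10=E, B11=F
#8 (s=12, z=8) -> B1->T, B2->T, B3->T, B2->F, B5->E, B4->T, B6->T, B7->T, B8->F, B10->S, B9->F; covered: B1=T, B2=T, B2=F, B3=T, B4=T, B5=E, B6=T, B7=T, B8=F, B9=F, B10=S
union over all inputs: B1=T, B2=T, B2=F, B3=T, B3=F, B4=T, B5=S, B5=E, B6=T, B7=T, B8=T, B8=F, B9=T, B9=F, B10=S, B10=E, B11=T, B11=F (18 outcomes)
every size-1 subset falls short of the 18 outcomes (best: 15/18)
every size-2 subset falls short of the 18 outcomes (best: 17/18)
inputs {1, 2, 4} (size 3) cover everything; no size-3 subset with a lexicographically smaller index list covers all 18

Answer: 1, 2, 4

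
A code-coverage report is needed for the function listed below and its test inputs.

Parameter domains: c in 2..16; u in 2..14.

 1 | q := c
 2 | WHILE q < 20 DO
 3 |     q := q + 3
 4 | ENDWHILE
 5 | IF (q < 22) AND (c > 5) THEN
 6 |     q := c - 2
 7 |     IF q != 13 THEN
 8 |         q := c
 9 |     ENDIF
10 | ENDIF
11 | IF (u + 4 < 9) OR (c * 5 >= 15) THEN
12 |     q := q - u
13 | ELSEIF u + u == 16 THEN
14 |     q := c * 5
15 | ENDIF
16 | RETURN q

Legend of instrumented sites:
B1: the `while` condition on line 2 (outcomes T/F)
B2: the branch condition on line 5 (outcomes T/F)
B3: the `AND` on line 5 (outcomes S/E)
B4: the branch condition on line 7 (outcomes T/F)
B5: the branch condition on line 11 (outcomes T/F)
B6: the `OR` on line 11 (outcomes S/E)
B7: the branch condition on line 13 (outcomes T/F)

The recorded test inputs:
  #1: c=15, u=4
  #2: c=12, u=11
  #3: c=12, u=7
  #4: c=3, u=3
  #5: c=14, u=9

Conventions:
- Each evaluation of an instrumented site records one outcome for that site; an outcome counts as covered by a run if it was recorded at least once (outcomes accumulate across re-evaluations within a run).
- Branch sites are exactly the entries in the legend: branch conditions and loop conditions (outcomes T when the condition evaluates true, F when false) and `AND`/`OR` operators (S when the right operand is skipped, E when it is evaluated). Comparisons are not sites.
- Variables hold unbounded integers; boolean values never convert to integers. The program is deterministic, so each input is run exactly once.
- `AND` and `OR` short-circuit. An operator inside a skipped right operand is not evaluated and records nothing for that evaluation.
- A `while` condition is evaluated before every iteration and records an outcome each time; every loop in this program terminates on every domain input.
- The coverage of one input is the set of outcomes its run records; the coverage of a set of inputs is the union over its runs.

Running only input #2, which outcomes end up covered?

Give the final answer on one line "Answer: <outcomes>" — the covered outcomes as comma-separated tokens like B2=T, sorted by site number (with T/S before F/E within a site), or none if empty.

Tracing the run of input #2 (c=12, u=11):
  B1->T, B1->T, B1->T, B1->F, B3->E, B2->T, B4->T, B6->E, B5->T
as a set, this run covers: B1=T, B1=F, B2=T, B3=E, B4=T, B5=T, B6=E

Answer: B1=T, B1=F, B2=T, B3=E, B4=T, B5=T, B6=E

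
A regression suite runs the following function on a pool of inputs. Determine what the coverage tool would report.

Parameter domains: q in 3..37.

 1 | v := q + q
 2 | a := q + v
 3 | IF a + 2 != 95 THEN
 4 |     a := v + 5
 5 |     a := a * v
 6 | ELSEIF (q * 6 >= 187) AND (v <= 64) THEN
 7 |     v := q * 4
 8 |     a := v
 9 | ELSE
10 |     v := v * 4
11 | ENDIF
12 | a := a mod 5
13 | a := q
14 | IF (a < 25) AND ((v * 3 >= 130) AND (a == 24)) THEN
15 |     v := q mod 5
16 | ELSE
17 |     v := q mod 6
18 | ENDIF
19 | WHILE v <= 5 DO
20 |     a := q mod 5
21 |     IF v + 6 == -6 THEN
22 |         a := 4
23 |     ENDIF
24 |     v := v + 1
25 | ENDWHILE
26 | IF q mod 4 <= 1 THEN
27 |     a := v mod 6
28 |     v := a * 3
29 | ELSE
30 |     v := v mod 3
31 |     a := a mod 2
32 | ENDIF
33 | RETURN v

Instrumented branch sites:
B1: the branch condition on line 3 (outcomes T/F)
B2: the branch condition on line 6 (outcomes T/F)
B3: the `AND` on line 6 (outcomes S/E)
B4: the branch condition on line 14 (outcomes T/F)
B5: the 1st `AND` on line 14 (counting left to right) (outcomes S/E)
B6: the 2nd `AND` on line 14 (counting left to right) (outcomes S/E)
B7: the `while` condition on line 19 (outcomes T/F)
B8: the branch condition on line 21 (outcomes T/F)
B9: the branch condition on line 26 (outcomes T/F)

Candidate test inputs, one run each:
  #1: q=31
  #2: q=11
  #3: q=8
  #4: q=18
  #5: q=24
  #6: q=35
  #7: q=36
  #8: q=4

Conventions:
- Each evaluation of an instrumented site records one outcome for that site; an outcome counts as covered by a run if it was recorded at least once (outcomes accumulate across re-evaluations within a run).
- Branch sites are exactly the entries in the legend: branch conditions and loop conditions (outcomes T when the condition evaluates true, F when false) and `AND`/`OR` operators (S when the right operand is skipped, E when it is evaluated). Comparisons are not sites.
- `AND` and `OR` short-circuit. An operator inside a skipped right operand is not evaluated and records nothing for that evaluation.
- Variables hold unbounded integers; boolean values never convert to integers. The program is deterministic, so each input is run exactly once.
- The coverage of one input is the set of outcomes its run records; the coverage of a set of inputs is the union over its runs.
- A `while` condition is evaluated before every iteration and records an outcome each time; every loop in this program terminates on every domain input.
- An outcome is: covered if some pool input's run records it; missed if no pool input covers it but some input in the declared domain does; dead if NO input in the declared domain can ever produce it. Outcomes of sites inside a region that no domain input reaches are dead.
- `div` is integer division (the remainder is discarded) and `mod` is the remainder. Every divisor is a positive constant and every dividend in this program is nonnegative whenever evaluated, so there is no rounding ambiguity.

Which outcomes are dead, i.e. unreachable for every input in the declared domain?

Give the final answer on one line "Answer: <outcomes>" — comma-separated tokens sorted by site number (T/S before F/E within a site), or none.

checking every outcome against all 35 domain inputs:
  B2=T: never recorded by any domain input -> dead
  B3=E: never recorded by any domain input -> dead
  B8=T: never recorded by any domain input -> dead
  reachable outcomes have witnesses, e.g. B1=T (e.g. q=3), B1=F (e.g. q=31), B2=F (e.g. q=31), B3=S (e.g. q=31)

Answer: B2=T, B3=E, B8=T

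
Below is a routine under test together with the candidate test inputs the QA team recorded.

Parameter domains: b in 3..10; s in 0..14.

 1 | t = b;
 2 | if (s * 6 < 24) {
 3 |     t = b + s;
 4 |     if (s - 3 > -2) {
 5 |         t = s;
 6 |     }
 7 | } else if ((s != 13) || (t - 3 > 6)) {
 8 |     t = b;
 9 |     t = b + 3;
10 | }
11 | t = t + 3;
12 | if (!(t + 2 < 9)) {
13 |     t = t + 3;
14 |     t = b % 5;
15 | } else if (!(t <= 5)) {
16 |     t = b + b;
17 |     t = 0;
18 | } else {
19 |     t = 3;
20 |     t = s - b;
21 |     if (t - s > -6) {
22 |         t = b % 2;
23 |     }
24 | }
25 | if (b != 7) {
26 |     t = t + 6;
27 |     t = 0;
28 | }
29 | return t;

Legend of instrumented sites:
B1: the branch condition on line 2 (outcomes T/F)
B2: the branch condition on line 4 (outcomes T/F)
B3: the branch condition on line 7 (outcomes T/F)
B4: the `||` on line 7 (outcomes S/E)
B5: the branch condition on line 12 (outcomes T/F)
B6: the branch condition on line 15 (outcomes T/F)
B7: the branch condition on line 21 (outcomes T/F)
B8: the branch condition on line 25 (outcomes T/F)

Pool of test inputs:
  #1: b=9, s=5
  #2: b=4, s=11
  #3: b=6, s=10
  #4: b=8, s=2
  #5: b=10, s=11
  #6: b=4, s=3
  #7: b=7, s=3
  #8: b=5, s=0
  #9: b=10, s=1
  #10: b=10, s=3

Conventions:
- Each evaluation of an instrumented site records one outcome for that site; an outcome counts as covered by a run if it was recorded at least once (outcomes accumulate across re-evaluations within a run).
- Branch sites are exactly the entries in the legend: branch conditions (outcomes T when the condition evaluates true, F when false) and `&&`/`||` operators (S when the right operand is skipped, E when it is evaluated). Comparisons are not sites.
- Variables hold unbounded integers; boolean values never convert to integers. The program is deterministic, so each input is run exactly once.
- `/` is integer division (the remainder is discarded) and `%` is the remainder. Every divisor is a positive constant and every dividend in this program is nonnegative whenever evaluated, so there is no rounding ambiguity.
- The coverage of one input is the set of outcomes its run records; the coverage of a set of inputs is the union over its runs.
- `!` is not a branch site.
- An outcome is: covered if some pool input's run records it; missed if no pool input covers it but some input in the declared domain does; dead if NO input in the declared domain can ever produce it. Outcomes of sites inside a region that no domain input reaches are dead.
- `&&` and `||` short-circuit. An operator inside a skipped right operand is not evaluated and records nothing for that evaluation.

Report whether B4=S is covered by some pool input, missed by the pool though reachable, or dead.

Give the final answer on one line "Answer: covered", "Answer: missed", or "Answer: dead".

B4=S is recorded by pool input(s) 1, 2, 3, 5 -> covered

Answer: covered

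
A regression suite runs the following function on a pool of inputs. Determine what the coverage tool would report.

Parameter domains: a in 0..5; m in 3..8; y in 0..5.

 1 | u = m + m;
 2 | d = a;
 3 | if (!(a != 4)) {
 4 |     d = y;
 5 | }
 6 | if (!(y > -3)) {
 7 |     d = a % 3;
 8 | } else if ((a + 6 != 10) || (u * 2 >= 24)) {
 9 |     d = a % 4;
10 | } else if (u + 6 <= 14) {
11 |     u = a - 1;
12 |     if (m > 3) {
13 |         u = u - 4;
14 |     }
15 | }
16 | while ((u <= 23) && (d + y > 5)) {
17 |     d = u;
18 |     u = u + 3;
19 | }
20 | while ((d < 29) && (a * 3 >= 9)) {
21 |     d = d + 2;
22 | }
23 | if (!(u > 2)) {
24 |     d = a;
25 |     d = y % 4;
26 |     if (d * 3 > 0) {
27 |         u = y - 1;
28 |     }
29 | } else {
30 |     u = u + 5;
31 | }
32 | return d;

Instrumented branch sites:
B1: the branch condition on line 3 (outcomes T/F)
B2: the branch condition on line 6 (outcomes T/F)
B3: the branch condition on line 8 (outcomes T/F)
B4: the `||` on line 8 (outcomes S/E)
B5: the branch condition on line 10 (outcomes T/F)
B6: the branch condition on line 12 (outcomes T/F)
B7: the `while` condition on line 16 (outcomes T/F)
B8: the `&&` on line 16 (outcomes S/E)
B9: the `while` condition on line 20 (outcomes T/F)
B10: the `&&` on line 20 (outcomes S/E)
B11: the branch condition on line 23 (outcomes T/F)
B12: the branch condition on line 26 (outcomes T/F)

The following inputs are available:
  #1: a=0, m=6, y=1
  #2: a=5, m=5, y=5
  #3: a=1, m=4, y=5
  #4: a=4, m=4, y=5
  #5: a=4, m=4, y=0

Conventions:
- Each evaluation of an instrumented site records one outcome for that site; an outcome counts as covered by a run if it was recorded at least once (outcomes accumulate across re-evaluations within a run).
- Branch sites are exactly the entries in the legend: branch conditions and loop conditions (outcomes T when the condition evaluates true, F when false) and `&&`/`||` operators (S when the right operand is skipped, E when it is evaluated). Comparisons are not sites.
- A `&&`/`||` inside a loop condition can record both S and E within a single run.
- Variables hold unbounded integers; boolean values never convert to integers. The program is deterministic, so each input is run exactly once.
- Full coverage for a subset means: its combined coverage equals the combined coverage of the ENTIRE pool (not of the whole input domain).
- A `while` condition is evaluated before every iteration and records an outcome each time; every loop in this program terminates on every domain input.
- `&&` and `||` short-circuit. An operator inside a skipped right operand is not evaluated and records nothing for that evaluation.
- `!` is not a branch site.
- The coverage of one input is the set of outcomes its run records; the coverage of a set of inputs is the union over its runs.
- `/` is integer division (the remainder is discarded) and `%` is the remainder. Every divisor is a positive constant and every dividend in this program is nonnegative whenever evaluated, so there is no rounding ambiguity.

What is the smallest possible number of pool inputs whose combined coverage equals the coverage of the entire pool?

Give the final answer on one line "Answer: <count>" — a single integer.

input #1 (a=0, m=6, y=1): events B1->F, B2->F, B4->S, B3->T, B8->E, B7->F, B10->E, B9->F, B11->F; covers B1=F, B2=F, B3=T, B4=S, B7=F, B8=E, B9=F, B10=E, B11=F
input #2 (a=5, m=5, y=5): events B1->F, B2->F, B4->S, B3->T, B8->E, B7->T, B8->E, B7->T, B8->E, B7->T, B8->E, B7->T, B8->E, B7->T, ...; covers B1=F, B2=F, B3=T, B4=S, B7=T, B7=F, B8=S, B8=E, B9=T, B9=F, B10=S, B10=E, B11=F
input #3 (a=1, m=4, y=5): events B1->F, B2->F, B4->S, B3->T, B8->E, B7->T, B8->E, B7->T, B8->E, B7->T, B8->E, B7->T, B8->E, B7->T, ...; covers B1=F, B2=F, B3=T, B4=S, B7=T, B7=F, B8=S, B8=E, B9=F, B10=E, B11=F
input #4 (a=4, m=4, y=5): events B1->T, B2->F, B4->E, B3->F, B5->T, B6->T, B8->E, B7->T, B8->E, B7->F, B10->E, B9->T, B10->E, B9->T, ...; covers B1=T, B2=F, B3=F, B4=E, B5=T, B6=T, B7=T, B7=F, B8=E, B9=T, B9=F, B10=S, B10=E, B11=T, B12=T
input #5 (a=4, m=4, y=0): events B1->T, B2->F, B4->E, B3->F, B5->T, B6->T, B8->E, B7->F, B10->E, B9->T, B10->E, B9->T, B10->E, B9->T, ...; covers B1=T, B2=F, B3=F, B4=E, B5=T, B6=T, B7=F, B8=E, B9=T, B9=F, B10=S, B10=E, B11=T, B12=F
the full pool covers 21 outcomes: B1=T, B1=F, B2=F, B3=T, B3=F, B4=S, B4=E, B5=T, B6=T, B7=T, B7=F, B8=S, B8=E, B9=T, B9=F, B10=S, B10=E, B11=T, B11=F, B12=T, B12=F
size 1 is not enough: best union over all size-1 subsets is 15/21
size 2 is not enough: best union over all size-2 subsets is 20/21
at size 3, {2, 4, 5} reaches all 21 outcomes; every lexicographically earlier size-3 subset fails

Answer: 3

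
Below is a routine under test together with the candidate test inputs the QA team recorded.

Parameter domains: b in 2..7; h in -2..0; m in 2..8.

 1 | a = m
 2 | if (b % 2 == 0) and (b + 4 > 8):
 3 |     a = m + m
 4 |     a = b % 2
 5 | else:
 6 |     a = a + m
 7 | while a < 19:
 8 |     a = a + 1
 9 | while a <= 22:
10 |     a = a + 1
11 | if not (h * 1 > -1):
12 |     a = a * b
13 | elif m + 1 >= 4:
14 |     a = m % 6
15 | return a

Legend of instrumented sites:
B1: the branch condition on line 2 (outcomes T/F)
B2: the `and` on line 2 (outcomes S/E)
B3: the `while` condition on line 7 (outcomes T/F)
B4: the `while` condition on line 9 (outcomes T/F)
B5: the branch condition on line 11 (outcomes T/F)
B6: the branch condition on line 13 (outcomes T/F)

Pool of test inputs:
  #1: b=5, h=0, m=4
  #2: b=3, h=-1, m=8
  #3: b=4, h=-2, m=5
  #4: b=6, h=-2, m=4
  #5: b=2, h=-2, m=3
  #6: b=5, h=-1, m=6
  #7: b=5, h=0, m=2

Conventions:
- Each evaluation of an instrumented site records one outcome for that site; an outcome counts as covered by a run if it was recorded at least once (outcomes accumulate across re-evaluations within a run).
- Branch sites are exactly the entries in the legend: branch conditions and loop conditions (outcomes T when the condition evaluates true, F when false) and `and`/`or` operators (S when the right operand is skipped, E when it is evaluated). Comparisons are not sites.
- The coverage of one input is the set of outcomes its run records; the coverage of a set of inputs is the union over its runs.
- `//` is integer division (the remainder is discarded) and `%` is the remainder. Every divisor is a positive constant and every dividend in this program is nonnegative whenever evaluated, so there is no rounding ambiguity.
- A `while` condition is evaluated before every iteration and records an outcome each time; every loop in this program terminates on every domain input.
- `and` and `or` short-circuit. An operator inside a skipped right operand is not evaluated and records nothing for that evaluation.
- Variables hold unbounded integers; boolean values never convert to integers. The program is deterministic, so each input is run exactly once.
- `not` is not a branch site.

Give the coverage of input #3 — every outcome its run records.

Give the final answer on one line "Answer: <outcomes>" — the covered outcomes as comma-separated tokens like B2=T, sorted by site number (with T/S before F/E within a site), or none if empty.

Tracing the run of input #3 (b=4, h=-2, m=5):
  B2->E, B1->F, B3->T, B3->T, B3->T, B3->T, B3->T, B3->T, B3->T, B3->T
  B3->T, B3->F, B4->T, B4->T, B4->T, B4->T, B4->F, B5->T
as a set, this run covers: B1=F, B2=E, B3=T, B3=F, B4=T, B4=F, B5=T

Answer: B1=F, B2=E, B3=T, B3=F, B4=T, B4=F, B5=T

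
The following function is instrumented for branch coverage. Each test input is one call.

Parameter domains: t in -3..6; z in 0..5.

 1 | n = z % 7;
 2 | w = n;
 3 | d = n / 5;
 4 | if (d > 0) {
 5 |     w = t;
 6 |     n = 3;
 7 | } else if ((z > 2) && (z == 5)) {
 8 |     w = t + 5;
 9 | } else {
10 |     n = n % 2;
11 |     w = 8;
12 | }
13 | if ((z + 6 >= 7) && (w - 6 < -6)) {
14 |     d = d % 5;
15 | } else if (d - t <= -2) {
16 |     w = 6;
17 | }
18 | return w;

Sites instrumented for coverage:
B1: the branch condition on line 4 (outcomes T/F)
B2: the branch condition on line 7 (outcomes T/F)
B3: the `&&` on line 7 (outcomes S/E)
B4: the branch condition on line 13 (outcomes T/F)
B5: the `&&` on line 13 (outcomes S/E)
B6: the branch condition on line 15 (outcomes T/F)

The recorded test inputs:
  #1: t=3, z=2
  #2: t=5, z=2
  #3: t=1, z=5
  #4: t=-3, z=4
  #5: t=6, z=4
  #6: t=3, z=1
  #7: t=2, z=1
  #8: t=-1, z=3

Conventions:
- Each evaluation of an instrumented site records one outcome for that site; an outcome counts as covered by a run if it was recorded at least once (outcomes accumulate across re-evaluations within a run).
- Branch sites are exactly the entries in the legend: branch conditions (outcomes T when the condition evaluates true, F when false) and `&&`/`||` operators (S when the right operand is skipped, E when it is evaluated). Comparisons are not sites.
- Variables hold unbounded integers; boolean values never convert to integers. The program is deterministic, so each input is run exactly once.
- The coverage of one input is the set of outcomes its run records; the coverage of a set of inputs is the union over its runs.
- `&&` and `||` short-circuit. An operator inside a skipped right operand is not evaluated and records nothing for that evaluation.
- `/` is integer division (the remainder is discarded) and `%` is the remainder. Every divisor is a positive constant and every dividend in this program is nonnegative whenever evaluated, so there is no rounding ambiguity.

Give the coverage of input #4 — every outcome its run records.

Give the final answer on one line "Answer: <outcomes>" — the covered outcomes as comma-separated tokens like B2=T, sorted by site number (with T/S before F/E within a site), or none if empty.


Tracing the run of input #4 (t=-3, z=4):
  B1->F, B3->E, B2->F, B5->E, B4->F, B6->F
as a set, this run covers: B1=F, B2=F, B3=E, B4=F, B5=E, B6=F
Answer: B1=F, B2=F, B3=E, B4=F, B5=E, B6=F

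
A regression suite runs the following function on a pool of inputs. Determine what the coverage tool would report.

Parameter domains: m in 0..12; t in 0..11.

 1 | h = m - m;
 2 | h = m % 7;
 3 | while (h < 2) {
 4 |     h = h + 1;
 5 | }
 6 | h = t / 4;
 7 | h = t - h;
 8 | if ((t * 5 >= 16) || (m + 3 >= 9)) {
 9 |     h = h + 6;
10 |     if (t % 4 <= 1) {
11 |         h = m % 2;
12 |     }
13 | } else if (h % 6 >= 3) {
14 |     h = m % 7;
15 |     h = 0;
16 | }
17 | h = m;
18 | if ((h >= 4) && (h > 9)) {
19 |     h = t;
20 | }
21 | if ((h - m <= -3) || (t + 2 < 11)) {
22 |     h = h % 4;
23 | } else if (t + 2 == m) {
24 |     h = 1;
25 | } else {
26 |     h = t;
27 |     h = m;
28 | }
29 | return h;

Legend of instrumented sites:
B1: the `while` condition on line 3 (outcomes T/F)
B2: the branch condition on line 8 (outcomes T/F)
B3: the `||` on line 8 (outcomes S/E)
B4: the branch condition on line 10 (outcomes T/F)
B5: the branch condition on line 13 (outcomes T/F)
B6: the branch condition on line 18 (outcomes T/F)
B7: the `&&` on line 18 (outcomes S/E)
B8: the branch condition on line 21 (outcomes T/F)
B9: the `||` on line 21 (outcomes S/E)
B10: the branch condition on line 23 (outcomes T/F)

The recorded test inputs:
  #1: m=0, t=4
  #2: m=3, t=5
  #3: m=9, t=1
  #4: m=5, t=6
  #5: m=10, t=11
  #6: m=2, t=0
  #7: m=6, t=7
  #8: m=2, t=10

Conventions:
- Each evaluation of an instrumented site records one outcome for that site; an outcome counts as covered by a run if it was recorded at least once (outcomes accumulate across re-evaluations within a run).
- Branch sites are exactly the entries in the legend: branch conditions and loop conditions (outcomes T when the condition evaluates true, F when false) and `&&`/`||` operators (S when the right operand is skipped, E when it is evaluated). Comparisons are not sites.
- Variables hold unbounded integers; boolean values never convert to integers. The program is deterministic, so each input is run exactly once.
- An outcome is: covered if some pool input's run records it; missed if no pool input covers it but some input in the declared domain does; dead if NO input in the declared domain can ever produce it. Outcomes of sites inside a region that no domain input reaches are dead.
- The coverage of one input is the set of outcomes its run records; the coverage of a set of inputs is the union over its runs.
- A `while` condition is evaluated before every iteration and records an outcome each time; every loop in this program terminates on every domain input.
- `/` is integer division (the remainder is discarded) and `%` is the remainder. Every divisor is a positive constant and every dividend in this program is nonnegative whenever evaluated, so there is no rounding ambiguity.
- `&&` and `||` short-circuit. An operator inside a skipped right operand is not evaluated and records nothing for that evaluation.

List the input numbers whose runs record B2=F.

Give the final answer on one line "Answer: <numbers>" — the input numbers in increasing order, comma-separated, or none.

input #1 (m=0, t=4): never hits B2=F
input #2 (m=3, t=5): never hits B2=F
input #3 (m=9, t=1): never hits B2=F
input #4 (m=5, t=6): never hits B2=F
input #5 (m=10, t=11): never hits B2=F
input #6 (m=2, t=0): hits B2=F
input #7 (m=6, t=7): never hits B2=F
input #8 (m=2, t=10): never hits B2=F

Answer: 6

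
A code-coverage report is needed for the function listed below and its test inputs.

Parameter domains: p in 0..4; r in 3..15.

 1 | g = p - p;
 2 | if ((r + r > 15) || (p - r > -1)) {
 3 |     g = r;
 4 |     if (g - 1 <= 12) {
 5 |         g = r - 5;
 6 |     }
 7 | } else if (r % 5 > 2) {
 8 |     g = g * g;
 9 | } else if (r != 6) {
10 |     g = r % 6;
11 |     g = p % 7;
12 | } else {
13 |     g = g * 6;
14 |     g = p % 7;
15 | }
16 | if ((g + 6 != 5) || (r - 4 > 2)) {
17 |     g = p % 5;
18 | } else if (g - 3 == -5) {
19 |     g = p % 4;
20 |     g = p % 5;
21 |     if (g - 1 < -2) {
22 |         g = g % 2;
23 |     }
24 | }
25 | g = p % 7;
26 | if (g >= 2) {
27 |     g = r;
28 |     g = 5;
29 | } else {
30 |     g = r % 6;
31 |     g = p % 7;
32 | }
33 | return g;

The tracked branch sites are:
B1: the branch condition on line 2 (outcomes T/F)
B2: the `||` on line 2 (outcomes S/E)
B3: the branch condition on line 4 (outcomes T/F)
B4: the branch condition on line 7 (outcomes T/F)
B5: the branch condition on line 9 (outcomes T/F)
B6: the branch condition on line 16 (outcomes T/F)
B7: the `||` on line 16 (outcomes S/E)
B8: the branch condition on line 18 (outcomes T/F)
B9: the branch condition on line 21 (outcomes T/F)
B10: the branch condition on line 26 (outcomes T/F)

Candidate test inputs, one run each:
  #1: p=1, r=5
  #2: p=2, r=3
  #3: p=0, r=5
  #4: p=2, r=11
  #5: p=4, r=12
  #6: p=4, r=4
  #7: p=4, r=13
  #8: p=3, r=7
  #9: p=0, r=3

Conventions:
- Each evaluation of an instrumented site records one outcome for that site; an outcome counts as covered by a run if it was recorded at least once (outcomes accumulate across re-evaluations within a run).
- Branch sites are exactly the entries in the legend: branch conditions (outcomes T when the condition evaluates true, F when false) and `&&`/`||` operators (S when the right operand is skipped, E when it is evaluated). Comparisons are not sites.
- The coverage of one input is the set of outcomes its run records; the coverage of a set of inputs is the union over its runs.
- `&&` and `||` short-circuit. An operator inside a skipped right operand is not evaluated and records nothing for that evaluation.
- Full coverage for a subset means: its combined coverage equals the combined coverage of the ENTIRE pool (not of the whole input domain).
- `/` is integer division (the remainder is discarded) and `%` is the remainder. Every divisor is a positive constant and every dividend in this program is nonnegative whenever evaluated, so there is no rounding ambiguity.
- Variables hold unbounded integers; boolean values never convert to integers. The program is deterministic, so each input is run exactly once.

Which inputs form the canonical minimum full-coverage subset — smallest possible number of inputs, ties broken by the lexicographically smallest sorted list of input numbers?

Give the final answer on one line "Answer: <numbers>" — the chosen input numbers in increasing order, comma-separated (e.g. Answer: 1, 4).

#1 (p=1, r=5) -> B2->E, B1->F, B4->F, B5->T, B7->S, B6->T, B10->F; covered: B1=F, B2=E, B4=F, B5=T, B6=T, B7=S, B10=F
#2 (p=2, r=3) -> B2->E, B1->F, B4->T, B7->S, B6->T, B10->T; covered: B1=F, B2=E, B4=T, B6=T, B7=S, B10=T
#3 (p=0, r=5) -> B2->E, B1->F, B4->F, B5->T, B7->S, B6->T, B10->F; covered: B1=F, B2=E, B4=F, B5=T, B6=T, B7=S, B10=F
#4 (p=2, r=11) -> B2->S, B1->T, B3->T, B7->S, B6->T, B10->T; covered: B1=T, B2=S, B3=T, B6=T, B7=S, B10=T
#5 (p=4, r=12) -> B2->S, B1->T, B3->T, B7->S, B6->T, B10->T; covered: B1=T, B2=S, B3=T, B6=T, B7=S, B10=T
#6 (p=4, r=4) -> B2->E, B1->T, B3->T, B7->E, B6->F, B8->F, B10->T; covered: B1=T, B2=E, B3=T, B6=F, B7=E, B8=F, B10=T
#7 (p=4, r=13) -> B2->S, B1->T, B3->T, B7->S, B6->T, B10->T; covered: B1=T, B2=S, B3=T, B6=T, B7=S, B10=T
#8 (p=3, r=7) -> B2->E, B1->F, B4->F, B5->T, B7->S, B6->T, B10->T; covered: B1=F, B2=E, B4=F, B5=T, B6=T, B7=S, B10=T
#9 (p=0, r=3) -> B2->E, B1->F, B4->T, B7->S, B6->T, B10->F; covered: B1=F, B2=E, B4=T, B6=T, B7=S, B10=F
the full pool covers 15 outcomes: B1=T, B1=F, B2=S, B2=E, B3=T, B4=T, B4=F, B5=T, B6=T, B6=F, B7=S, B7=E, B8=F, B10=T, B10=F
no size-1 subset reaches all 15 outcomes (best union: 7/15)
no size-2 subset reaches all 15 outcomes (best union: 13/15)
no size-3 subset reaches all 15 outcomes (best union: 14/15)
size 4: inputs {1, 2, 4, 6} cover all 15 outcomes, and no lexicographically smaller subset of this size does

Answer: 1, 2, 4, 6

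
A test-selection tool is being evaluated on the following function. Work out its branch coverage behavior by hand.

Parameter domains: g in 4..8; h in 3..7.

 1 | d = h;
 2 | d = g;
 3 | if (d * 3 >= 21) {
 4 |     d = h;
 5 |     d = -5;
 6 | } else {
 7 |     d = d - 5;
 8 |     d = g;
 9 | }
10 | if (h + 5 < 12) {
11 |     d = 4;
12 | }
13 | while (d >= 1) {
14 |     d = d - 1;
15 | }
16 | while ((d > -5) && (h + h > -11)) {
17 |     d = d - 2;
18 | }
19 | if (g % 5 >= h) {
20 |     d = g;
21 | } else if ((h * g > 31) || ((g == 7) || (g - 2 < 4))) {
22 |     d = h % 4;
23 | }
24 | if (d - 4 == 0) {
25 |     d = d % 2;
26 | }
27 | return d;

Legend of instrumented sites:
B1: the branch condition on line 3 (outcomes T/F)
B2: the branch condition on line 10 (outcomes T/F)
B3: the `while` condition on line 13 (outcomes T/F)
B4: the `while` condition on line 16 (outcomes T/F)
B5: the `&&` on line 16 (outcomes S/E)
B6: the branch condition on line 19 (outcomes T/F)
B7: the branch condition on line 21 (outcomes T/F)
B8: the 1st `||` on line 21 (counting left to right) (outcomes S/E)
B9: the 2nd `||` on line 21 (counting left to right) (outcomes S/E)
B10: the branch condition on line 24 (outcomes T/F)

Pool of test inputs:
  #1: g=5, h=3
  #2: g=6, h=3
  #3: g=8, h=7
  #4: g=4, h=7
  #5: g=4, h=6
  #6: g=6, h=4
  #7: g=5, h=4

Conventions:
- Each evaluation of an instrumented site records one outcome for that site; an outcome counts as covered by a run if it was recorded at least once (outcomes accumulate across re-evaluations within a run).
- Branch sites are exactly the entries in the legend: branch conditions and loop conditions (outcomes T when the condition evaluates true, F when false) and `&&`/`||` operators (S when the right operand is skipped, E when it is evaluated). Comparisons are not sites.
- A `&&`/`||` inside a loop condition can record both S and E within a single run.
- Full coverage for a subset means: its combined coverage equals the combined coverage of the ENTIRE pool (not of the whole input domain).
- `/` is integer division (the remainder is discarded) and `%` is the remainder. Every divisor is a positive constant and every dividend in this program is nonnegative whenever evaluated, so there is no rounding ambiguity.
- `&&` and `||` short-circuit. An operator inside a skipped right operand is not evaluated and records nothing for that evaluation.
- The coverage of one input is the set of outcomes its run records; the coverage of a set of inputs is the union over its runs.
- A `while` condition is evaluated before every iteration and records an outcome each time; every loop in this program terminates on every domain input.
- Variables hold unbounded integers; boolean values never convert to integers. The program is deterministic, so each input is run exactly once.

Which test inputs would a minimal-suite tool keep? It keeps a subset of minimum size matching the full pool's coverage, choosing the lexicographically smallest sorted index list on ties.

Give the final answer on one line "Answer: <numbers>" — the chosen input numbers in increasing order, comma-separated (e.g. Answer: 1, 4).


input #1, g=5, h=3: outcomes B1=F, B2=T, B3=T, B3=F, B4=T, B4=F, B5=S, B5=E, B6=F, B7=T, B8=E, B9=E, B10=F
input #2, g=6, h=3: outcomes B1=F, B2=T, B3=T, B3=F, B4=T, B4=F, B5=S, B5=E, B6=F, B7=F, B8=E, B9=E, B10=F
input #3, g=8, h=7: outcomes B1=T, B2=F, B3=F, B4=F, B5=S, B6=F, B7=T, B8=S, B10=F
input #4, g=4, h=7: outcomes B1=F, B2=F, B3=T, B3=F, B4=T, B4=F, B5=S, B5=E, B6=F, B7=T, B8=E, B9=E, B10=F
input #5, g=4, h=6: outcomes B1=F, B2=T, B3=T, B3=F, B4=T, B4=F, B5=S, B5=E, B6=F, B7=T, B8=E, B9=E, B10=F
input #6, g=6, h=4: outcomes B1=F, B2=T, B3=T, B3=F, B4=T, B4=F, B5=S, B5=E, B6=F, B7=F, B8=E, B9=E, B10=F
input #7, g=5, h=4: outcomes B1=F, B2=T, B3=T, B3=F, B4=T, B4=F, B5=S, B5=E, B6=F, B7=T, B8=E, B9=E, B10=F
union over all inputs: B1=T, B1=F, B2=T, B2=F, B3=T, B3=F, B4=T, B4=F, B5=S, B5=E, B6=F, B7=T, B7=F, B8=S, B8=E, B9=E, B10=F (17 outcomes)
no size-1 subset reaches all 17 outcomes (best union: 13/17)
inputs {2, 3} (size 2) cover everything; no size-2 subset with a lexicographically smaller index list covers all 17
Answer: 2, 3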